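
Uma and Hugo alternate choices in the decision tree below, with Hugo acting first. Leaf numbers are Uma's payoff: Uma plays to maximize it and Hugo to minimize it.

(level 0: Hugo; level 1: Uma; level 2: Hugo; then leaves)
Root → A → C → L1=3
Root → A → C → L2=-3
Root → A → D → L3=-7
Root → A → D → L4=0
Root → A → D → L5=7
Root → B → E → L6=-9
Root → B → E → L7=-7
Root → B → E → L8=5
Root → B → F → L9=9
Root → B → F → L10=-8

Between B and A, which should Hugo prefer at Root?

E (Hugo): min(-9, -7, 5) = -9
F (Hugo): min(9, -8) = -8
B (Uma): max(-9, -8) = -8
C (Hugo): min(3, -3) = -3
D (Hugo): min(-7, 0, 7) = -7
A (Uma): max(-3, -7) = -3
Hugo prefers the lower value; B=-8, A=-3. B is better since -8 < -3.

B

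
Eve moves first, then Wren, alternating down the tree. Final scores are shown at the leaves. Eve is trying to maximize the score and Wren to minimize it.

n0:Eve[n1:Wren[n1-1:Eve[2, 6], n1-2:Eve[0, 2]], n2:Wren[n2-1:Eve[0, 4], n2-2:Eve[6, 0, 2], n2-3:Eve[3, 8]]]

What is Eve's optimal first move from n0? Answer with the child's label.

n1-1 (Eve): max(2, 6) = 6
n1-2 (Eve): max(0, 2) = 2
n1 (Wren): min(6, 2) = 2
n2-1 (Eve): max(0, 4) = 4
n2-2 (Eve): max(6, 0, 2) = 6
n2-3 (Eve): max(3, 8) = 8
n2 (Wren): min(4, 6, 8) = 4
n0 (Eve): max(2, 4) = 4
Eve at n0 wants the highest of {n1=2, n2=4}, so chooses n2.

n2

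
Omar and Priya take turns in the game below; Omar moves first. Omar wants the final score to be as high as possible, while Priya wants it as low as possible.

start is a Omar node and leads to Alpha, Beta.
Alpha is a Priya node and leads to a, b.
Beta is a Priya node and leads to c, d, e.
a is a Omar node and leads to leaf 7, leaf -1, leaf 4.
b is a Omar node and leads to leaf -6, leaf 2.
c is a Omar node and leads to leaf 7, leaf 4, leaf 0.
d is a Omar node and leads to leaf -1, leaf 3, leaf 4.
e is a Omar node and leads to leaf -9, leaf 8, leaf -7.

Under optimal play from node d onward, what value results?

d (Omar): max(-1, 3, 4) = 4

4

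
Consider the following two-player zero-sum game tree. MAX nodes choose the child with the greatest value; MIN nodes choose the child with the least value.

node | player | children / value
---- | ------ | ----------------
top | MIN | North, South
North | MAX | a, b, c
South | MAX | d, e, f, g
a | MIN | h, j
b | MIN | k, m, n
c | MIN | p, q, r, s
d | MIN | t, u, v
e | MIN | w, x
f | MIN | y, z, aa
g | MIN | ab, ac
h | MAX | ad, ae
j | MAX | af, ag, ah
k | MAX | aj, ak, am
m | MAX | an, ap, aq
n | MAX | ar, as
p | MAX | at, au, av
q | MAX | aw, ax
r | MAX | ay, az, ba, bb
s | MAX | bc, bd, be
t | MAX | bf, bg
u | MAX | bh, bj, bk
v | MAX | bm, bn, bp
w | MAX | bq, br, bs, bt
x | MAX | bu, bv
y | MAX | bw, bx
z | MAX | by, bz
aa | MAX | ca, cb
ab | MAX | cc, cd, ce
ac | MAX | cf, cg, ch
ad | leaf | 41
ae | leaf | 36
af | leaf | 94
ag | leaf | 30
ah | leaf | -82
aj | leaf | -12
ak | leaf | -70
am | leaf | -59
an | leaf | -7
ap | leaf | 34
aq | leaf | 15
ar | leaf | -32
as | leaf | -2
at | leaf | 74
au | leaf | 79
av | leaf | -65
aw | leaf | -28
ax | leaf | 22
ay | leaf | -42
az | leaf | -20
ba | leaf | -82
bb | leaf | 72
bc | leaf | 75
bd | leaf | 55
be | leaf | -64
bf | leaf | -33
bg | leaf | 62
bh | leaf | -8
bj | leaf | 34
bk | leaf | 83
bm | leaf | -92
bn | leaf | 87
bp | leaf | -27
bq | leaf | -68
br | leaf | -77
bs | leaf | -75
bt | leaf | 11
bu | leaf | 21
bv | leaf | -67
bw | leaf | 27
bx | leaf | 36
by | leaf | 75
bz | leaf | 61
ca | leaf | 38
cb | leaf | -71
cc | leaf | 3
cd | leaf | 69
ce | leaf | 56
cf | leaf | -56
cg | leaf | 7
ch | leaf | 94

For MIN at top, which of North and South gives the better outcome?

h (MAX): max(41, 36) = 41
j (MAX): max(94, 30, -82) = 94
a (MIN): min(41, 94) = 41
k (MAX): max(-12, -70, -59) = -12
m (MAX): max(-7, 34, 15) = 34
n (MAX): max(-32, -2) = -2
b (MIN): min(-12, 34, -2) = -12
p (MAX): max(74, 79, -65) = 79
q (MAX): max(-28, 22) = 22
r (MAX): max(-42, -20, -82, 72) = 72
s (MAX): max(75, 55, -64) = 75
c (MIN): min(79, 22, 72, 75) = 22
North (MAX): max(41, -12, 22) = 41
t (MAX): max(-33, 62) = 62
u (MAX): max(-8, 34, 83) = 83
v (MAX): max(-92, 87, -27) = 87
d (MIN): min(62, 83, 87) = 62
w (MAX): max(-68, -77, -75, 11) = 11
x (MAX): max(21, -67) = 21
e (MIN): min(11, 21) = 11
y (MAX): max(27, 36) = 36
z (MAX): max(75, 61) = 75
aa (MAX): max(38, -71) = 38
f (MIN): min(36, 75, 38) = 36
ab (MAX): max(3, 69, 56) = 69
ac (MAX): max(-56, 7, 94) = 94
g (MIN): min(69, 94) = 69
South (MAX): max(62, 11, 36, 69) = 69
MIN prefers the lower value; North=41, South=69. North is better since 41 < 69.

North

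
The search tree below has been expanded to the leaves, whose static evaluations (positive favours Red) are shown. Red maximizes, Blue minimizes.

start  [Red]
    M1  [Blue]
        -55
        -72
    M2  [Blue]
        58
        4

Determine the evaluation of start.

M1 (Blue): min(-55, -72) = -72
M2 (Blue): min(58, 4) = 4
start (Red): max(-72, 4) = 4

4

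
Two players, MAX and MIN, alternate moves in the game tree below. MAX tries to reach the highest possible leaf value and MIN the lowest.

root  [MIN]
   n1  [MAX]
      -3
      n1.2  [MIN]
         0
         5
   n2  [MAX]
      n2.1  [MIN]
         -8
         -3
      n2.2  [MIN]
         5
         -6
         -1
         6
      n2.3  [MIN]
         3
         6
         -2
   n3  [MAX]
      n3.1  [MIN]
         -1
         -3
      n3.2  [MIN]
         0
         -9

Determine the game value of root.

-3

n1.2 (MIN): min(0, 5) = 0
n1 (MAX): max(-3, 0) = 0
n2.1 (MIN): min(-8, -3) = -8
n2.2 (MIN): min(5, -6, -1, 6) = -6
n2.3 (MIN): min(3, 6, -2) = -2
n2 (MAX): max(-8, -6, -2) = -2
n3.1 (MIN): min(-1, -3) = -3
n3.2 (MIN): min(0, -9) = -9
n3 (MAX): max(-3, -9) = -3
root (MIN): min(0, -2, -3) = -3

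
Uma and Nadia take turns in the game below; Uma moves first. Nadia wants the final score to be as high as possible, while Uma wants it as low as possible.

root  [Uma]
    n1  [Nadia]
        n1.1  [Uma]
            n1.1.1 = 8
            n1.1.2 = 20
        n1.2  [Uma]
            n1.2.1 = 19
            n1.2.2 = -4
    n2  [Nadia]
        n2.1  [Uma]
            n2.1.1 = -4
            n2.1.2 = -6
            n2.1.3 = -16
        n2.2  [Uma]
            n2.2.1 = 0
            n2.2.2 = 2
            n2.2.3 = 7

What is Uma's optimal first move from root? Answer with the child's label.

n1.1 (Uma): min(8, 20) = 8
n1.2 (Uma): min(19, -4) = -4
n1 (Nadia): max(8, -4) = 8
n2.1 (Uma): min(-4, -6, -16) = -16
n2.2 (Uma): min(0, 2, 7) = 0
n2 (Nadia): max(-16, 0) = 0
root (Uma): min(8, 0) = 0
Uma at root wants the lowest of {n1=8, n2=0}, so chooses n2.

n2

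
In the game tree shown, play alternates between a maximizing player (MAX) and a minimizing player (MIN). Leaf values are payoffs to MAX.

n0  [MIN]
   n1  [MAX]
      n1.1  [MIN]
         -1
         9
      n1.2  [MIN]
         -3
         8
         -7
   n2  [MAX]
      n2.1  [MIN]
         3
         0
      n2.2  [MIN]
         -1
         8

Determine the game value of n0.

n1.1 (MIN): min(-1, 9) = -1
n1.2 (MIN): min(-3, 8, -7) = -7
n1 (MAX): max(-1, -7) = -1
n2.1 (MIN): min(3, 0) = 0
n2.2 (MIN): min(-1, 8) = -1
n2 (MAX): max(0, -1) = 0
n0 (MIN): min(-1, 0) = -1

-1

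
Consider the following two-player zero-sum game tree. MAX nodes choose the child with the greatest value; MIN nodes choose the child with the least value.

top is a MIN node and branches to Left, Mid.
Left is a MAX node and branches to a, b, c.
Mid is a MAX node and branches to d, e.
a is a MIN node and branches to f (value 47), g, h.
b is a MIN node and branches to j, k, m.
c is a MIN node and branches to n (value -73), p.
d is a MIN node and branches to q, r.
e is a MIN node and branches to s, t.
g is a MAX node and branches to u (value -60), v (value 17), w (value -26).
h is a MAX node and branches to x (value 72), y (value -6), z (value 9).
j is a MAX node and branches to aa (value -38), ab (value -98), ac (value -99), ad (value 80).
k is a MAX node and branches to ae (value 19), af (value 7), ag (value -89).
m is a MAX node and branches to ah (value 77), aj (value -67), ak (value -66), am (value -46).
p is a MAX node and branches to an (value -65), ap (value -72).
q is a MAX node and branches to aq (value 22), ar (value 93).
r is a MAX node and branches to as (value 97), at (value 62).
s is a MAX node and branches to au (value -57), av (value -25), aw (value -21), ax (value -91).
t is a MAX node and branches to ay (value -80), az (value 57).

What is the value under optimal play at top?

g (MAX): max(-60, 17, -26) = 17
h (MAX): max(72, -6, 9) = 72
a (MIN): min(47, 17, 72) = 17
j (MAX): max(-38, -98, -99, 80) = 80
k (MAX): max(19, 7, -89) = 19
m (MAX): max(77, -67, -66, -46) = 77
b (MIN): min(80, 19, 77) = 19
p (MAX): max(-65, -72) = -65
c (MIN): min(-73, -65) = -73
Left (MAX): max(17, 19, -73) = 19
q (MAX): max(22, 93) = 93
r (MAX): max(97, 62) = 97
d (MIN): min(93, 97) = 93
s (MAX): max(-57, -25, -21, -91) = -21
t (MAX): max(-80, 57) = 57
e (MIN): min(-21, 57) = -21
Mid (MAX): max(93, -21) = 93
top (MIN): min(19, 93) = 19

19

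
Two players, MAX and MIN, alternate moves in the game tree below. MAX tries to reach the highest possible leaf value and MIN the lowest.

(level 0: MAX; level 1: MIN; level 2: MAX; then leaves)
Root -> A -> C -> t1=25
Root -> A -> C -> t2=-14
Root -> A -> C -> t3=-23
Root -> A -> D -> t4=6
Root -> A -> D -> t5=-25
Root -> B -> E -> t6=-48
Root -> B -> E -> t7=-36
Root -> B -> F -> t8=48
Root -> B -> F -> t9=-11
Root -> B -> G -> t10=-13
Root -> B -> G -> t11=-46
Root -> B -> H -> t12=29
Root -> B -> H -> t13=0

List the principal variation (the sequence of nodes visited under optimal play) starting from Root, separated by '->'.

Root -> A -> D -> t4

C (MAX): max(25, -14, -23) = 25
D (MAX): max(6, -25) = 6
A (MIN): min(25, 6) = 6
E (MAX): max(-48, -36) = -36
F (MAX): max(48, -11) = 48
G (MAX): max(-13, -46) = -13
H (MAX): max(29, 0) = 29
B (MIN): min(-36, 48, -13, 29) = -36
Root (MAX): max(6, -36) = 6
At Root, MAX picks A (highest: 6).
At A, MIN picks D (lowest: 6).
At D, MAX picks t4 (highest: 6).
Terminal value 6.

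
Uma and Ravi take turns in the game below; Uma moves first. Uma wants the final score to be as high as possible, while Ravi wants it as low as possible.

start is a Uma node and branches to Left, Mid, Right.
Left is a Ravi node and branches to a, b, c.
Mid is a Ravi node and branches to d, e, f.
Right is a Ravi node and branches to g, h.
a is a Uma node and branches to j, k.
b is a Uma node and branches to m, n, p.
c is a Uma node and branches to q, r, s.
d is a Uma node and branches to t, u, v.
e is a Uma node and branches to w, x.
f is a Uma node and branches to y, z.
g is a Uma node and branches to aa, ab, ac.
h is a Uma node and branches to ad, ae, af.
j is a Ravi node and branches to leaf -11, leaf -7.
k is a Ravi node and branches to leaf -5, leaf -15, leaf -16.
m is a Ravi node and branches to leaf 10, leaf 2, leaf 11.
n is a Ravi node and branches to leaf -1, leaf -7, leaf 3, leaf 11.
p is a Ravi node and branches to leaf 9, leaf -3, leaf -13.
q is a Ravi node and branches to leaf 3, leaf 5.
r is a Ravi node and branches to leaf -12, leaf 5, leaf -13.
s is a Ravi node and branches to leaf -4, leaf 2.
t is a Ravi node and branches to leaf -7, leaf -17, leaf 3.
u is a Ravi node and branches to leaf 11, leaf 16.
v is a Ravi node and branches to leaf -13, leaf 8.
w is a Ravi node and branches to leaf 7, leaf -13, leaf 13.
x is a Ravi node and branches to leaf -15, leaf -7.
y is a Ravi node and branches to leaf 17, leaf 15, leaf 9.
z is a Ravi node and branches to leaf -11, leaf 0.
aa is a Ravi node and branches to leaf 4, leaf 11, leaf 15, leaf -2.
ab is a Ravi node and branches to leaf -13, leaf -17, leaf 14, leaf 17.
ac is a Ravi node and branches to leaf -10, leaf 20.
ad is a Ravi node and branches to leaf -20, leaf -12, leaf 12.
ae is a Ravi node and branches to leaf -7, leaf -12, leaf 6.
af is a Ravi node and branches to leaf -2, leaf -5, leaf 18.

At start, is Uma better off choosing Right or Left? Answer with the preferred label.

aa (Ravi): min(4, 11, 15, -2) = -2
ab (Ravi): min(-13, -17, 14, 17) = -17
ac (Ravi): min(-10, 20) = -10
g (Uma): max(-2, -17, -10) = -2
ad (Ravi): min(-20, -12, 12) = -20
ae (Ravi): min(-7, -12, 6) = -12
af (Ravi): min(-2, -5, 18) = -5
h (Uma): max(-20, -12, -5) = -5
Right (Ravi): min(-2, -5) = -5
j (Ravi): min(-11, -7) = -11
k (Ravi): min(-5, -15, -16) = -16
a (Uma): max(-11, -16) = -11
m (Ravi): min(10, 2, 11) = 2
n (Ravi): min(-1, -7, 3, 11) = -7
p (Ravi): min(9, -3, -13) = -13
b (Uma): max(2, -7, -13) = 2
q (Ravi): min(3, 5) = 3
r (Ravi): min(-12, 5, -13) = -13
s (Ravi): min(-4, 2) = -4
c (Uma): max(3, -13, -4) = 3
Left (Ravi): min(-11, 2, 3) = -11
Uma prefers the higher value; Right=-5, Left=-11. Right is better since -5 > -11.

Right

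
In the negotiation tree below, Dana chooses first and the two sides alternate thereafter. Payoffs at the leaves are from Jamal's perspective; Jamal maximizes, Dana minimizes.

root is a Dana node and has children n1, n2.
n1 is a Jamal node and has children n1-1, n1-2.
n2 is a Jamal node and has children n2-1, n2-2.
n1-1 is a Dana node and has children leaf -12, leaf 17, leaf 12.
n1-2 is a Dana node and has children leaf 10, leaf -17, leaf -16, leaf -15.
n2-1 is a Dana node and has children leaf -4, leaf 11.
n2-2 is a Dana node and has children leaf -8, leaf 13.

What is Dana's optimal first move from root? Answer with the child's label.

n1-1 (Dana): min(-12, 17, 12) = -12
n1-2 (Dana): min(10, -17, -16, -15) = -17
n1 (Jamal): max(-12, -17) = -12
n2-1 (Dana): min(-4, 11) = -4
n2-2 (Dana): min(-8, 13) = -8
n2 (Jamal): max(-4, -8) = -4
root (Dana): min(-12, -4) = -12
Dana at root wants the lowest of {n1=-12, n2=-4}, so chooses n1.

n1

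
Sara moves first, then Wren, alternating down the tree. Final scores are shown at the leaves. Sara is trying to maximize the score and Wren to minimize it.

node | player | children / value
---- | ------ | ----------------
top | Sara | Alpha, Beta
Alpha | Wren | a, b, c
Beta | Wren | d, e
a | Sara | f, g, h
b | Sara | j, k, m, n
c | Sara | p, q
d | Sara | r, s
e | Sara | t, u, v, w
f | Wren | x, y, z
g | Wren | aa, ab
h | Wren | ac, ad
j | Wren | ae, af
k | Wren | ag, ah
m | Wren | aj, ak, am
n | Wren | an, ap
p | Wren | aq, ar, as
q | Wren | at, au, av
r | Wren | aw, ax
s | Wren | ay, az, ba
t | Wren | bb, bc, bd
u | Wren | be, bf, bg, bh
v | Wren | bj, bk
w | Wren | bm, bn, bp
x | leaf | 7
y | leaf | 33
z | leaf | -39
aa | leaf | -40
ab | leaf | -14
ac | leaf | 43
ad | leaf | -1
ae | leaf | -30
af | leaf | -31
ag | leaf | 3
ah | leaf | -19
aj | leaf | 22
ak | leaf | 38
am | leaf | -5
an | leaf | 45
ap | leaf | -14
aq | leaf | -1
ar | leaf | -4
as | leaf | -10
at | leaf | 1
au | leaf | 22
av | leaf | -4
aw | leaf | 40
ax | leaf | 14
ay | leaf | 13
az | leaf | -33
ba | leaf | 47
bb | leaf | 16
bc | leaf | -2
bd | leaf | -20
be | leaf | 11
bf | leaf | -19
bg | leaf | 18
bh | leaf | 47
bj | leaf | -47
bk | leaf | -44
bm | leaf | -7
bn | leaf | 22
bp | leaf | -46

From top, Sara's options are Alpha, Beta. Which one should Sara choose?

Alpha

f (Wren): min(7, 33, -39) = -39
g (Wren): min(-40, -14) = -40
h (Wren): min(43, -1) = -1
a (Sara): max(-39, -40, -1) = -1
j (Wren): min(-30, -31) = -31
k (Wren): min(3, -19) = -19
m (Wren): min(22, 38, -5) = -5
n (Wren): min(45, -14) = -14
b (Sara): max(-31, -19, -5, -14) = -5
p (Wren): min(-1, -4, -10) = -10
q (Wren): min(1, 22, -4) = -4
c (Sara): max(-10, -4) = -4
Alpha (Wren): min(-1, -5, -4) = -5
r (Wren): min(40, 14) = 14
s (Wren): min(13, -33, 47) = -33
d (Sara): max(14, -33) = 14
t (Wren): min(16, -2, -20) = -20
u (Wren): min(11, -19, 18, 47) = -19
v (Wren): min(-47, -44) = -47
w (Wren): min(-7, 22, -46) = -46
e (Sara): max(-20, -19, -47, -46) = -19
Beta (Wren): min(14, -19) = -19
top (Sara): max(-5, -19) = -5
Sara at top wants the highest of {Alpha=-5, Beta=-19}, so chooses Alpha.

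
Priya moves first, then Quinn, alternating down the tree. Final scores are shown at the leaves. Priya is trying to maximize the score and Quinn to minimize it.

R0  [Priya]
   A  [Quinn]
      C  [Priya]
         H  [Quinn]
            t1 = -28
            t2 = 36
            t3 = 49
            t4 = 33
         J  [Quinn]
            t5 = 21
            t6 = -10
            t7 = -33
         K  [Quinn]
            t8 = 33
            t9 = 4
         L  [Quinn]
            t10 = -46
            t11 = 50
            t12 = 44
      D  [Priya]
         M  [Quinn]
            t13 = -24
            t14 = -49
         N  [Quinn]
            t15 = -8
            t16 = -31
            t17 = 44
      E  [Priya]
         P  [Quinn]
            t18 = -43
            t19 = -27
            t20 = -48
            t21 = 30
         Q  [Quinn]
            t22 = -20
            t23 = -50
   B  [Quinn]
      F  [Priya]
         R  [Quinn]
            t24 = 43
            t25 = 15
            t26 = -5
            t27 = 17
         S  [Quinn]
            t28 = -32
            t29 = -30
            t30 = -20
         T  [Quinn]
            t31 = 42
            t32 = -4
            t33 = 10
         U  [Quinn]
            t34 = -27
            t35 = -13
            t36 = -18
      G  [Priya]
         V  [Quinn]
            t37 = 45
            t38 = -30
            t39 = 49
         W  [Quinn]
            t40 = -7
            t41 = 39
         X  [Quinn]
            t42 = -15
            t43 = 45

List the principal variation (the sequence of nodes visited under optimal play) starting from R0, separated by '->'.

H (Quinn): min(-28, 36, 49, 33) = -28
J (Quinn): min(21, -10, -33) = -33
K (Quinn): min(33, 4) = 4
L (Quinn): min(-46, 50, 44) = -46
C (Priya): max(-28, -33, 4, -46) = 4
M (Quinn): min(-24, -49) = -49
N (Quinn): min(-8, -31, 44) = -31
D (Priya): max(-49, -31) = -31
P (Quinn): min(-43, -27, -48, 30) = -48
Q (Quinn): min(-20, -50) = -50
E (Priya): max(-48, -50) = -48
A (Quinn): min(4, -31, -48) = -48
R (Quinn): min(43, 15, -5, 17) = -5
S (Quinn): min(-32, -30, -20) = -32
T (Quinn): min(42, -4, 10) = -4
U (Quinn): min(-27, -13, -18) = -27
F (Priya): max(-5, -32, -4, -27) = -4
V (Quinn): min(45, -30, 49) = -30
W (Quinn): min(-7, 39) = -7
X (Quinn): min(-15, 45) = -15
G (Priya): max(-30, -7, -15) = -7
B (Quinn): min(-4, -7) = -7
R0 (Priya): max(-48, -7) = -7
At R0, Priya picks B (highest: -7).
At B, Quinn picks G (lowest: -7).
At G, Priya picks W (highest: -7).
At W, Quinn picks t40 (lowest: -7).
Terminal value -7.

R0 -> B -> G -> W -> t40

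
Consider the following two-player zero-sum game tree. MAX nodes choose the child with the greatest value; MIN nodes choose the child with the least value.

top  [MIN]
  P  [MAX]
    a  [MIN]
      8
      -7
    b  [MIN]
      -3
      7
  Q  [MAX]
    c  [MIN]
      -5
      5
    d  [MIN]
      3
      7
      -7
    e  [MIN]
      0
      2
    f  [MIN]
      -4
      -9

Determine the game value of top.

-3

a (MIN): min(8, -7) = -7
b (MIN): min(-3, 7) = -3
P (MAX): max(-7, -3) = -3
c (MIN): min(-5, 5) = -5
d (MIN): min(3, 7, -7) = -7
e (MIN): min(0, 2) = 0
f (MIN): min(-4, -9) = -9
Q (MAX): max(-5, -7, 0, -9) = 0
top (MIN): min(-3, 0) = -3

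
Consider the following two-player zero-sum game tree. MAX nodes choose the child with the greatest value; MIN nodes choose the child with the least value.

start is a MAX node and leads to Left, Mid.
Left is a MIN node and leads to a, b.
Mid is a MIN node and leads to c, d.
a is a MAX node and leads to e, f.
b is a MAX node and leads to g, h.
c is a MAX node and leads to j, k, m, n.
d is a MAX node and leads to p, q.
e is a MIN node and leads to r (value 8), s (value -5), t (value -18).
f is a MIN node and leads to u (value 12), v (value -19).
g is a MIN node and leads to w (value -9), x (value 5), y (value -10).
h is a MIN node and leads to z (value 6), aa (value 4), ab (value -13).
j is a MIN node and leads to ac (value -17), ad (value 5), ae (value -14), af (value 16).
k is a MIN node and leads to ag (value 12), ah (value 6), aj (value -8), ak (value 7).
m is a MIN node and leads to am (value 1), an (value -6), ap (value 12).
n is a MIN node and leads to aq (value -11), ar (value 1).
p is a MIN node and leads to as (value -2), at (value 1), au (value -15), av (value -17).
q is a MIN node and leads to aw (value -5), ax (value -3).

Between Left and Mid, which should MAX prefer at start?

e (MIN): min(8, -5, -18) = -18
f (MIN): min(12, -19) = -19
a (MAX): max(-18, -19) = -18
g (MIN): min(-9, 5, -10) = -10
h (MIN): min(6, 4, -13) = -13
b (MAX): max(-10, -13) = -10
Left (MIN): min(-18, -10) = -18
j (MIN): min(-17, 5, -14, 16) = -17
k (MIN): min(12, 6, -8, 7) = -8
m (MIN): min(1, -6, 12) = -6
n (MIN): min(-11, 1) = -11
c (MAX): max(-17, -8, -6, -11) = -6
p (MIN): min(-2, 1, -15, -17) = -17
q (MIN): min(-5, -3) = -5
d (MAX): max(-17, -5) = -5
Mid (MIN): min(-6, -5) = -6
MAX prefers the higher value; Left=-18, Mid=-6. Mid is better since -6 > -18.

Mid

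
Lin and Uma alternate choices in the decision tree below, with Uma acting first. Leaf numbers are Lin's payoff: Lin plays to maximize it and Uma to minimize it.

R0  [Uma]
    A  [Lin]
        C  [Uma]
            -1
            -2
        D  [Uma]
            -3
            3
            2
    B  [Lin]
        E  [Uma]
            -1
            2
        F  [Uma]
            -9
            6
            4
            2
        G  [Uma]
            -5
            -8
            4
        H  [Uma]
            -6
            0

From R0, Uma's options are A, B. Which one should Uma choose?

A

C (Uma): min(-1, -2) = -2
D (Uma): min(-3, 3, 2) = -3
A (Lin): max(-2, -3) = -2
E (Uma): min(-1, 2) = -1
F (Uma): min(-9, 6, 4, 2) = -9
G (Uma): min(-5, -8, 4) = -8
H (Uma): min(-6, 0) = -6
B (Lin): max(-1, -9, -8, -6) = -1
R0 (Uma): min(-2, -1) = -2
Uma at R0 wants the lowest of {A=-2, B=-1}, so chooses A.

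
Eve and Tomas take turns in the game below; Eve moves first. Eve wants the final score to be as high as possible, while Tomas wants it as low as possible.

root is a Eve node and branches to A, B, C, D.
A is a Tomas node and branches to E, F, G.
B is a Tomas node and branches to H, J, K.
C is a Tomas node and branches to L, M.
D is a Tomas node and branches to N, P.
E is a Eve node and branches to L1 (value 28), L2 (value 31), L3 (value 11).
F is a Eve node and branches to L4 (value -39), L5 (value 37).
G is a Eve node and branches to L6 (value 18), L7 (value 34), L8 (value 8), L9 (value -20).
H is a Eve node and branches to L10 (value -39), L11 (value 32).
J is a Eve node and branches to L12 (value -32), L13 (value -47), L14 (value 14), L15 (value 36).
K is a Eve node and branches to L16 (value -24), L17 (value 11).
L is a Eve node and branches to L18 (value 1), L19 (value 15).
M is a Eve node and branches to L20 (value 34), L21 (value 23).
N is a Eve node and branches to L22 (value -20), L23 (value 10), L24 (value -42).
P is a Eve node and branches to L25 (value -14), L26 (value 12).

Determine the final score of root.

31

E (Eve): max(28, 31, 11) = 31
F (Eve): max(-39, 37) = 37
G (Eve): max(18, 34, 8, -20) = 34
A (Tomas): min(31, 37, 34) = 31
H (Eve): max(-39, 32) = 32
J (Eve): max(-32, -47, 14, 36) = 36
K (Eve): max(-24, 11) = 11
B (Tomas): min(32, 36, 11) = 11
L (Eve): max(1, 15) = 15
M (Eve): max(34, 23) = 34
C (Tomas): min(15, 34) = 15
N (Eve): max(-20, 10, -42) = 10
P (Eve): max(-14, 12) = 12
D (Tomas): min(10, 12) = 10
root (Eve): max(31, 11, 15, 10) = 31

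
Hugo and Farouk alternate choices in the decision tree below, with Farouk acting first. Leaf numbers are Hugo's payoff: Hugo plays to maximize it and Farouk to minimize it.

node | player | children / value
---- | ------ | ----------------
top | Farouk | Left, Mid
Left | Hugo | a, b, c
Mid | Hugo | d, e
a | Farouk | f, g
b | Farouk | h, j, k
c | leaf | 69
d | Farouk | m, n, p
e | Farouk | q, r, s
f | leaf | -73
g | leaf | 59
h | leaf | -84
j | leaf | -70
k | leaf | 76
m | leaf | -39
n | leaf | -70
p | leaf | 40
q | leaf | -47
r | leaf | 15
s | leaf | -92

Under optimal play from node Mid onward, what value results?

-70

d (Farouk): min(-39, -70, 40) = -70
e (Farouk): min(-47, 15, -92) = -92
Mid (Hugo): max(-70, -92) = -70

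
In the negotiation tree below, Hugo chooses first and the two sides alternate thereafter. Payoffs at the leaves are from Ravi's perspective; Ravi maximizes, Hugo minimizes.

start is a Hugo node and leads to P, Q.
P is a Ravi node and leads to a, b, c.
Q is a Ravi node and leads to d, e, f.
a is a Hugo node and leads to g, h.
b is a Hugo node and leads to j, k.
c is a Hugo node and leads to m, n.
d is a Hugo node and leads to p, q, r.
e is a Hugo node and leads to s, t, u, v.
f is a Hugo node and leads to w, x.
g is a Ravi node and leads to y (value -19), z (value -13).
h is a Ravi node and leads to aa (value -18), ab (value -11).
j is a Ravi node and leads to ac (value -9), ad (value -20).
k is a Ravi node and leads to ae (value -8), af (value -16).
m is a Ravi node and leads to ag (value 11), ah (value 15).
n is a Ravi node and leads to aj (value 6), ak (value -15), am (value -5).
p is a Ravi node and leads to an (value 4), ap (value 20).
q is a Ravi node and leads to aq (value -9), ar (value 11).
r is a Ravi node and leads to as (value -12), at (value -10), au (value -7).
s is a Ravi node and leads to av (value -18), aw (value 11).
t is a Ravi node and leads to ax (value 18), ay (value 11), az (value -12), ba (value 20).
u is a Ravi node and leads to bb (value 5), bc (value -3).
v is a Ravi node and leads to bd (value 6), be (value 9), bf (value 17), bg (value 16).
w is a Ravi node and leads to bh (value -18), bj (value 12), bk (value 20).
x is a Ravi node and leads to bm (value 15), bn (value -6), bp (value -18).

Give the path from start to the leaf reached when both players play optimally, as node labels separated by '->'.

start -> P -> c -> n -> aj

g (Ravi): max(-19, -13) = -13
h (Ravi): max(-18, -11) = -11
a (Hugo): min(-13, -11) = -13
j (Ravi): max(-9, -20) = -9
k (Ravi): max(-8, -16) = -8
b (Hugo): min(-9, -8) = -9
m (Ravi): max(11, 15) = 15
n (Ravi): max(6, -15, -5) = 6
c (Hugo): min(15, 6) = 6
P (Ravi): max(-13, -9, 6) = 6
p (Ravi): max(4, 20) = 20
q (Ravi): max(-9, 11) = 11
r (Ravi): max(-12, -10, -7) = -7
d (Hugo): min(20, 11, -7) = -7
s (Ravi): max(-18, 11) = 11
t (Ravi): max(18, 11, -12, 20) = 20
u (Ravi): max(5, -3) = 5
v (Ravi): max(6, 9, 17, 16) = 17
e (Hugo): min(11, 20, 5, 17) = 5
w (Ravi): max(-18, 12, 20) = 20
x (Ravi): max(15, -6, -18) = 15
f (Hugo): min(20, 15) = 15
Q (Ravi): max(-7, 5, 15) = 15
start (Hugo): min(6, 15) = 6
At start, Hugo picks P (lowest: 6).
At P, Ravi picks c (highest: 6).
At c, Hugo picks n (lowest: 6).
At n, Ravi picks aj (highest: 6).
Terminal value 6.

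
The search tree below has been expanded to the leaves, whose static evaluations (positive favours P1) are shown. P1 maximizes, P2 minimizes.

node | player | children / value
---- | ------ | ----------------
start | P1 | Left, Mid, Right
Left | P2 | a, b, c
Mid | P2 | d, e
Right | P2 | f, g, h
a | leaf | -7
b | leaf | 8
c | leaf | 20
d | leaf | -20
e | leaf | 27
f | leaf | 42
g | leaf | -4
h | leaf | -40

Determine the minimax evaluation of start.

-7

Left (P2): min(-7, 8, 20) = -7
Mid (P2): min(-20, 27) = -20
Right (P2): min(42, -4, -40) = -40
start (P1): max(-7, -20, -40) = -7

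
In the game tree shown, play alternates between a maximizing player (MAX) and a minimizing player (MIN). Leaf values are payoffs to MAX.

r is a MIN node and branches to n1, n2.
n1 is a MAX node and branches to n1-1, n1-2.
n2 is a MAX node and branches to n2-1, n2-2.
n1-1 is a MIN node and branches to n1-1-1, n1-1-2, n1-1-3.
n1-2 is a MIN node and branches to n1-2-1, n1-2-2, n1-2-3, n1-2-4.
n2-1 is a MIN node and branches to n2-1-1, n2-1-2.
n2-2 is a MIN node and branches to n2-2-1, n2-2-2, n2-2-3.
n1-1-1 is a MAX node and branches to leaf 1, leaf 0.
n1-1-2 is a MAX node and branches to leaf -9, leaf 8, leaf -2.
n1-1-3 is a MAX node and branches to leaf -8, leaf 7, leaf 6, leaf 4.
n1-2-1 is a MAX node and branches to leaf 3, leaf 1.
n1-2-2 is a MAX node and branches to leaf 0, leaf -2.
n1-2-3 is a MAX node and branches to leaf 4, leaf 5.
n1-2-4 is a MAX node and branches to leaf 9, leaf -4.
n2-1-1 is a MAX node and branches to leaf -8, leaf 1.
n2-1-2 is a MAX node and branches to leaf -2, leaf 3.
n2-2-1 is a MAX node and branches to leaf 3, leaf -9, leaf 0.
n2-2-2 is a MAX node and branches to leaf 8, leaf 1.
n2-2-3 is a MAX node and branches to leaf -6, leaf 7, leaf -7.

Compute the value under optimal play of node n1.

1

n1-1-1 (MAX): max(1, 0) = 1
n1-1-2 (MAX): max(-9, 8, -2) = 8
n1-1-3 (MAX): max(-8, 7, 6, 4) = 7
n1-1 (MIN): min(1, 8, 7) = 1
n1-2-1 (MAX): max(3, 1) = 3
n1-2-2 (MAX): max(0, -2) = 0
n1-2-3 (MAX): max(4, 5) = 5
n1-2-4 (MAX): max(9, -4) = 9
n1-2 (MIN): min(3, 0, 5, 9) = 0
n1 (MAX): max(1, 0) = 1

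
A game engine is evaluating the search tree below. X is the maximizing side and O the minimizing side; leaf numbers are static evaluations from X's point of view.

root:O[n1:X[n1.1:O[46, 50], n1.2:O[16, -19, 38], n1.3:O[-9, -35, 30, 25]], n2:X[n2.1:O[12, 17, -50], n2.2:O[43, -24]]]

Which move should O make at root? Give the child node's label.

n1.1 (O): min(46, 50) = 46
n1.2 (O): min(16, -19, 38) = -19
n1.3 (O): min(-9, -35, 30, 25) = -35
n1 (X): max(46, -19, -35) = 46
n2.1 (O): min(12, 17, -50) = -50
n2.2 (O): min(43, -24) = -24
n2 (X): max(-50, -24) = -24
root (O): min(46, -24) = -24
O at root wants the lowest of {n1=46, n2=-24}, so chooses n2.

n2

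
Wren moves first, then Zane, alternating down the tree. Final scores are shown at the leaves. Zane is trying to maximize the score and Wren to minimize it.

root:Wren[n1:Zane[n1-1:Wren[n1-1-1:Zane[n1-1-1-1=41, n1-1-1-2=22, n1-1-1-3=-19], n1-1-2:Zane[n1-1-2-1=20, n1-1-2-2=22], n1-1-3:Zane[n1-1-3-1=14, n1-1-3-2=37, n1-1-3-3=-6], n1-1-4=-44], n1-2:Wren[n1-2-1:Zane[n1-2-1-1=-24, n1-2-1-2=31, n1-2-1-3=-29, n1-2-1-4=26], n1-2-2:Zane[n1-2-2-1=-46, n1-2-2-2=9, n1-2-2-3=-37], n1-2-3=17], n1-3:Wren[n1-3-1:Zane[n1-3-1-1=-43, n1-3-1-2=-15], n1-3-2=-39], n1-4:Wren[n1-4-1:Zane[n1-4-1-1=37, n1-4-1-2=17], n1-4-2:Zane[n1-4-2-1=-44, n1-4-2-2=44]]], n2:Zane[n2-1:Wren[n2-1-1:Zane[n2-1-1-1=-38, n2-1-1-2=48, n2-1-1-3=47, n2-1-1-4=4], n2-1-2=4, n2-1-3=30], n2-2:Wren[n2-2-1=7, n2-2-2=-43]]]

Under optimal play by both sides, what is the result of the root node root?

4

n1-1-1 (Zane): max(41, 22, -19) = 41
n1-1-2 (Zane): max(20, 22) = 22
n1-1-3 (Zane): max(14, 37, -6) = 37
n1-1 (Wren): min(41, 22, 37, -44) = -44
n1-2-1 (Zane): max(-24, 31, -29, 26) = 31
n1-2-2 (Zane): max(-46, 9, -37) = 9
n1-2 (Wren): min(31, 9, 17) = 9
n1-3-1 (Zane): max(-43, -15) = -15
n1-3 (Wren): min(-15, -39) = -39
n1-4-1 (Zane): max(37, 17) = 37
n1-4-2 (Zane): max(-44, 44) = 44
n1-4 (Wren): min(37, 44) = 37
n1 (Zane): max(-44, 9, -39, 37) = 37
n2-1-1 (Zane): max(-38, 48, 47, 4) = 48
n2-1 (Wren): min(48, 4, 30) = 4
n2-2 (Wren): min(7, -43) = -43
n2 (Zane): max(4, -43) = 4
root (Wren): min(37, 4) = 4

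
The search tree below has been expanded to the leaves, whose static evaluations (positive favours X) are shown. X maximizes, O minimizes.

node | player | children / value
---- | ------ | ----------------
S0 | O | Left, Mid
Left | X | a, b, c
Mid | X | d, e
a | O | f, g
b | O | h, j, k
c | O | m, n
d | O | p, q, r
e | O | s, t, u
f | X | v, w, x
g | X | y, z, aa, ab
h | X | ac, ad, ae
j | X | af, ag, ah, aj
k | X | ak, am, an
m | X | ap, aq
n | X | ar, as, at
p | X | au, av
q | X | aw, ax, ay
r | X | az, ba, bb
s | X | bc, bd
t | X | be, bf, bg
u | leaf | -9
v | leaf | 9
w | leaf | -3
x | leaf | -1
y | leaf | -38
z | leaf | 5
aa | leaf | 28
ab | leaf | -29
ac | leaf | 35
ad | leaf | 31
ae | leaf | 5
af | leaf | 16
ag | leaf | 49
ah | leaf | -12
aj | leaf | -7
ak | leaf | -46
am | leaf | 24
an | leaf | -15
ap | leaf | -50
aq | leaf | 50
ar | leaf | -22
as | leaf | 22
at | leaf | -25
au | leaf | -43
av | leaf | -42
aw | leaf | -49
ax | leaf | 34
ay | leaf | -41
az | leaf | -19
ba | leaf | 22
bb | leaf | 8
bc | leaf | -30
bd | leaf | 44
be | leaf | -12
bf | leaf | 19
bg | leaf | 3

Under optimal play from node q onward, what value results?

q (X): max(-49, 34, -41) = 34

34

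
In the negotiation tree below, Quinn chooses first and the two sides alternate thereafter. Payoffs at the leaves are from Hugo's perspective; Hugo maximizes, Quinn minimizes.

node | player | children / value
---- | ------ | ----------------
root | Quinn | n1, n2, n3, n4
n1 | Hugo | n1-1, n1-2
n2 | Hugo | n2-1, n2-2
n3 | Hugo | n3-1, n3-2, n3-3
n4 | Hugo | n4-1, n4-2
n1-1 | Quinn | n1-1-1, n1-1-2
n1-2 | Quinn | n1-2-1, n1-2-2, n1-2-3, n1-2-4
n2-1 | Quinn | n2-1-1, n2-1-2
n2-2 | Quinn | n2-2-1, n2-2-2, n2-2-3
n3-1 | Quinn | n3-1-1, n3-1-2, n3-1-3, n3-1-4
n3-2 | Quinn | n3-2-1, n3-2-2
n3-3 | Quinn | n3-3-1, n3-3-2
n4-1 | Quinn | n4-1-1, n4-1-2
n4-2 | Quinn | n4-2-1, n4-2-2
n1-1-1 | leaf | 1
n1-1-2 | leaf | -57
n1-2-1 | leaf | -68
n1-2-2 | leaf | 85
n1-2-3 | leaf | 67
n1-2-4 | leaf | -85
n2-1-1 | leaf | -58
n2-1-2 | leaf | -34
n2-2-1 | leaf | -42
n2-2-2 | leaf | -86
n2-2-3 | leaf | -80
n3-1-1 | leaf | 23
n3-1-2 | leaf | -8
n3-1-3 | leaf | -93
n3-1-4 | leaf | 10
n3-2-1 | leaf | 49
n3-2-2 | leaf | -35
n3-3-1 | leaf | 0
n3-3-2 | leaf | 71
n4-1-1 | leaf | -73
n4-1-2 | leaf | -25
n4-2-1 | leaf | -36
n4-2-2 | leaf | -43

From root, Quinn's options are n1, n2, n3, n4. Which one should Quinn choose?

n1-1 (Quinn): min(1, -57) = -57
n1-2 (Quinn): min(-68, 85, 67, -85) = -85
n1 (Hugo): max(-57, -85) = -57
n2-1 (Quinn): min(-58, -34) = -58
n2-2 (Quinn): min(-42, -86, -80) = -86
n2 (Hugo): max(-58, -86) = -58
n3-1 (Quinn): min(23, -8, -93, 10) = -93
n3-2 (Quinn): min(49, -35) = -35
n3-3 (Quinn): min(0, 71) = 0
n3 (Hugo): max(-93, -35, 0) = 0
n4-1 (Quinn): min(-73, -25) = -73
n4-2 (Quinn): min(-36, -43) = -43
n4 (Hugo): max(-73, -43) = -43
root (Quinn): min(-57, -58, 0, -43) = -58
Quinn at root wants the lowest of {n1=-57, n2=-58, n3=0, n4=-43}, so chooses n2.

n2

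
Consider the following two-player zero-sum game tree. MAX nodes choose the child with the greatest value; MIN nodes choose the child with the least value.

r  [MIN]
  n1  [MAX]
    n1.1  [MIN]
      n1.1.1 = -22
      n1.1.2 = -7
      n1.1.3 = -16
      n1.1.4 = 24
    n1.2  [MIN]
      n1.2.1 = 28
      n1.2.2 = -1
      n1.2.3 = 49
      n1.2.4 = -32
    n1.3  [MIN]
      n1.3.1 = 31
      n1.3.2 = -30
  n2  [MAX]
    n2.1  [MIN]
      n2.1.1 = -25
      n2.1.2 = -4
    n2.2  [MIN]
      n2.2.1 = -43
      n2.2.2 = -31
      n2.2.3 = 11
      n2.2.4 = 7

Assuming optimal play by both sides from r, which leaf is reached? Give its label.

n1.1 (MIN): min(-22, -7, -16, 24) = -22
n1.2 (MIN): min(28, -1, 49, -32) = -32
n1.3 (MIN): min(31, -30) = -30
n1 (MAX): max(-22, -32, -30) = -22
n2.1 (MIN): min(-25, -4) = -25
n2.2 (MIN): min(-43, -31, 11, 7) = -43
n2 (MAX): max(-25, -43) = -25
r (MIN): min(-22, -25) = -25
At r, MIN picks n2 (lowest: -25).
At n2, MAX picks n2.1 (highest: -25).
At n2.1, MIN picks n2.1.1 (lowest: -25).
Terminal value -25.

n2.1.1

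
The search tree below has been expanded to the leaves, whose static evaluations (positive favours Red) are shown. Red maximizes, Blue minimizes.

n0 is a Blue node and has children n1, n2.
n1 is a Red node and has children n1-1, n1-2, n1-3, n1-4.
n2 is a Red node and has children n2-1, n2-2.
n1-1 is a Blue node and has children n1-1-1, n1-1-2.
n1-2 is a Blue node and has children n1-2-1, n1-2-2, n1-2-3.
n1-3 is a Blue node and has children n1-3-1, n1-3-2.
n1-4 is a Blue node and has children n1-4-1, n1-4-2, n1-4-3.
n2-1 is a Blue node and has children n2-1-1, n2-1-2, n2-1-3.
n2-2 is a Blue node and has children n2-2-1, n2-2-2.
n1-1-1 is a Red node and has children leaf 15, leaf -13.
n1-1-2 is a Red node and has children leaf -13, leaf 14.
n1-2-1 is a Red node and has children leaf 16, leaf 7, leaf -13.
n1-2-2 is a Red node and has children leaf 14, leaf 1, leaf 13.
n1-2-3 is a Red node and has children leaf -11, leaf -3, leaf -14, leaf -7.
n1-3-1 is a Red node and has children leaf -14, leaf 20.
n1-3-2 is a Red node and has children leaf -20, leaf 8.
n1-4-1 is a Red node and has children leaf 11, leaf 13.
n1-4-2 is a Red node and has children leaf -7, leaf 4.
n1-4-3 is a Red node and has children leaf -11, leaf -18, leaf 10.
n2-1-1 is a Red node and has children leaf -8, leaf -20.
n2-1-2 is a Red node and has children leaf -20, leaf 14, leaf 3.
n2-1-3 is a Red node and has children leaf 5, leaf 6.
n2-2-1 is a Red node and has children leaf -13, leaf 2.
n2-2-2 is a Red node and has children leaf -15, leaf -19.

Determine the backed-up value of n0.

-8

n1-1-1 (Red): max(15, -13) = 15
n1-1-2 (Red): max(-13, 14) = 14
n1-1 (Blue): min(15, 14) = 14
n1-2-1 (Red): max(16, 7, -13) = 16
n1-2-2 (Red): max(14, 1, 13) = 14
n1-2-3 (Red): max(-11, -3, -14, -7) = -3
n1-2 (Blue): min(16, 14, -3) = -3
n1-3-1 (Red): max(-14, 20) = 20
n1-3-2 (Red): max(-20, 8) = 8
n1-3 (Blue): min(20, 8) = 8
n1-4-1 (Red): max(11, 13) = 13
n1-4-2 (Red): max(-7, 4) = 4
n1-4-3 (Red): max(-11, -18, 10) = 10
n1-4 (Blue): min(13, 4, 10) = 4
n1 (Red): max(14, -3, 8, 4) = 14
n2-1-1 (Red): max(-8, -20) = -8
n2-1-2 (Red): max(-20, 14, 3) = 14
n2-1-3 (Red): max(5, 6) = 6
n2-1 (Blue): min(-8, 14, 6) = -8
n2-2-1 (Red): max(-13, 2) = 2
n2-2-2 (Red): max(-15, -19) = -15
n2-2 (Blue): min(2, -15) = -15
n2 (Red): max(-8, -15) = -8
n0 (Blue): min(14, -8) = -8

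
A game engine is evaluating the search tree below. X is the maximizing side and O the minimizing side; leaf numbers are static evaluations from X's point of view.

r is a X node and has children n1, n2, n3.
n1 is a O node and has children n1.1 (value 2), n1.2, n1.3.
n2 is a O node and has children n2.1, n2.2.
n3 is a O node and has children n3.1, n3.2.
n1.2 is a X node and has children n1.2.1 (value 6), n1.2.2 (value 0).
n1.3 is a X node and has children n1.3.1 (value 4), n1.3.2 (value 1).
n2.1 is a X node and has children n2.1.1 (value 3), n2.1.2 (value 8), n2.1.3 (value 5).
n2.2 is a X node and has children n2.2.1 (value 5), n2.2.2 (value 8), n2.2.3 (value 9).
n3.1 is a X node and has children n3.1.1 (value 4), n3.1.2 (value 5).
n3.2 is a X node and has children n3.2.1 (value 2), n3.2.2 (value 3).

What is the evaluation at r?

8

n1.2 (X): max(6, 0) = 6
n1.3 (X): max(4, 1) = 4
n1 (O): min(2, 6, 4) = 2
n2.1 (X): max(3, 8, 5) = 8
n2.2 (X): max(5, 8, 9) = 9
n2 (O): min(8, 9) = 8
n3.1 (X): max(4, 5) = 5
n3.2 (X): max(2, 3) = 3
n3 (O): min(5, 3) = 3
r (X): max(2, 8, 3) = 8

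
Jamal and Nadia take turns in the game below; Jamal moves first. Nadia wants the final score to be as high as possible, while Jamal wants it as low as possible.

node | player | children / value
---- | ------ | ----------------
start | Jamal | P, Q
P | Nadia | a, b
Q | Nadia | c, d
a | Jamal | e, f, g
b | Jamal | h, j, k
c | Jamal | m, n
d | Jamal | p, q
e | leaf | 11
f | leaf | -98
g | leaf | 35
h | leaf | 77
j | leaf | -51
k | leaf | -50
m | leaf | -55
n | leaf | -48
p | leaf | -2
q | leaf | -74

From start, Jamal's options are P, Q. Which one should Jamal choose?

a (Jamal): min(11, -98, 35) = -98
b (Jamal): min(77, -51, -50) = -51
P (Nadia): max(-98, -51) = -51
c (Jamal): min(-55, -48) = -55
d (Jamal): min(-2, -74) = -74
Q (Nadia): max(-55, -74) = -55
start (Jamal): min(-51, -55) = -55
Jamal at start wants the lowest of {P=-51, Q=-55}, so chooses Q.

Q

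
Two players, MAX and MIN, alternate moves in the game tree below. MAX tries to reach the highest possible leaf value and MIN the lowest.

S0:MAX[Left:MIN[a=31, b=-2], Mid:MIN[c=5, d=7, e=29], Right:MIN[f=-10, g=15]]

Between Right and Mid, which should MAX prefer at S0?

Right (MIN): min(-10, 15) = -10
Mid (MIN): min(5, 7, 29) = 5
MAX prefers the higher value; Right=-10, Mid=5. Mid is better since 5 > -10.

Mid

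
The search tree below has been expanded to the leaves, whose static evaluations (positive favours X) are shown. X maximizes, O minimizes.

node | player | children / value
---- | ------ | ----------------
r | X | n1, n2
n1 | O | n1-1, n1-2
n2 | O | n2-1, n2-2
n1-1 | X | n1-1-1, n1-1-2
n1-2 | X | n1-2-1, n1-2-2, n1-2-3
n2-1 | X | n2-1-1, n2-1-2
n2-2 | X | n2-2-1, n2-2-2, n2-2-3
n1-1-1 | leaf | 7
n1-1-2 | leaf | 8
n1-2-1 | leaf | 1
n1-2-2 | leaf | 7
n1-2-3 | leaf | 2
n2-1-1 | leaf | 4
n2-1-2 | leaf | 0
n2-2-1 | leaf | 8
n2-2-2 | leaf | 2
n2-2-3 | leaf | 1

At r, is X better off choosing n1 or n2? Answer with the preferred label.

n1

n1-1 (X): max(7, 8) = 8
n1-2 (X): max(1, 7, 2) = 7
n1 (O): min(8, 7) = 7
n2-1 (X): max(4, 0) = 4
n2-2 (X): max(8, 2, 1) = 8
n2 (O): min(4, 8) = 4
X prefers the higher value; n1=7, n2=4. n1 is better since 7 > 4.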